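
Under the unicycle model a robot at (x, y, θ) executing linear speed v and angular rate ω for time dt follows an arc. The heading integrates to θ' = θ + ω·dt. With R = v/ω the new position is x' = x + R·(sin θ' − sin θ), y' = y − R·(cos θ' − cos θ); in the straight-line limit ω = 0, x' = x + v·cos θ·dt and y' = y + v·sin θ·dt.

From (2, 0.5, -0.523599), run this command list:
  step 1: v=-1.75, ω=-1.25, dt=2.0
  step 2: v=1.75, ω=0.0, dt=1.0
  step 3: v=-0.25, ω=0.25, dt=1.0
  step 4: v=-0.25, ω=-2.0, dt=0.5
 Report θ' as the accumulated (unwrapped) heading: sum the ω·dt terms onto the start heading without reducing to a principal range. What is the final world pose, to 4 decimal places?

(1.1582, 2.9409, -3.7736)

step 1: θ'=-3.0236 (R=1.4000) → pose (2.5352, 3.1027, -3.0236)
step 2: θ'=-3.0236 (straight) → pose (0.7974, 2.8967, -3.0236)
step 3: θ'=-2.7736 (R=-1.0000) → pose (1.0394, 2.9567, -2.7736)
step 4: θ'=-3.7736 (R=0.1250) → pose (1.1582, 2.9409, -3.7736)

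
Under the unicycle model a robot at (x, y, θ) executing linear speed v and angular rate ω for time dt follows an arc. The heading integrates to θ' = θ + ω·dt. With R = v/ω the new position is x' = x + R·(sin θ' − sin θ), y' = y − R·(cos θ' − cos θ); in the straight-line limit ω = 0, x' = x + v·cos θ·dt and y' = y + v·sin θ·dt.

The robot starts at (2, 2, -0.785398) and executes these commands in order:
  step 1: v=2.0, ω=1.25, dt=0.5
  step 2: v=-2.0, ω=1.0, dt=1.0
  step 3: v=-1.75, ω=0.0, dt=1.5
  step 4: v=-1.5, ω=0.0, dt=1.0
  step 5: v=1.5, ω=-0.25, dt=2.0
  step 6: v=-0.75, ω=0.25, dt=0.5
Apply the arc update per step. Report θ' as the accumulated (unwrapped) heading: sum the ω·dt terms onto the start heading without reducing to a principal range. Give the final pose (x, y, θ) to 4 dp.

step 1: θ'=-0.1604 (R=1.6000) → pose (2.8758, 1.5519, -0.1604)
step 2: θ'=0.8396 (R=-2.0000) → pose (1.0677, 0.9131, 0.8396)
step 3: θ'=0.8396 (straight) → pose (-0.6852, -1.0409, 0.8396)
step 4: θ'=0.8396 (straight) → pose (-1.6869, -2.1575, 0.8396)
step 5: θ'=0.3396 (R=-6.0000) → pose (0.7807, -0.5067, 0.3396)
step 6: θ'=0.4646 (R=-3.0000) → pose (0.4359, -0.6534, 0.4646)

(0.4359, -0.6534, 0.4646)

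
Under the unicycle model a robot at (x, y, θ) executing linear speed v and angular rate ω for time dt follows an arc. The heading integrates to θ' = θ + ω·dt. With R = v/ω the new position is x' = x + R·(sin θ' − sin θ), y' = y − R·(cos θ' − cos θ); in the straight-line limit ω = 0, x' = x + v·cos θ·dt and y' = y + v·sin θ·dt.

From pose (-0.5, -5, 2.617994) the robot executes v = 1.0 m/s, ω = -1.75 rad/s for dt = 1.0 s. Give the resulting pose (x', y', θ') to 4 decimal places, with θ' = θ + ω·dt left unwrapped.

θ' = 2.6180 + -1.75·1.0 = 0.8680
R = v/ω = 1.0/-1.75 = -0.5714
x' = -0.5 + -0.5714·(sin 0.8680 − sin 2.6180) = -0.6503
y' = -5 − -0.5714·(cos 0.8680 − cos 2.6180) = -4.1358

(-0.6503, -4.1358, 0.8680)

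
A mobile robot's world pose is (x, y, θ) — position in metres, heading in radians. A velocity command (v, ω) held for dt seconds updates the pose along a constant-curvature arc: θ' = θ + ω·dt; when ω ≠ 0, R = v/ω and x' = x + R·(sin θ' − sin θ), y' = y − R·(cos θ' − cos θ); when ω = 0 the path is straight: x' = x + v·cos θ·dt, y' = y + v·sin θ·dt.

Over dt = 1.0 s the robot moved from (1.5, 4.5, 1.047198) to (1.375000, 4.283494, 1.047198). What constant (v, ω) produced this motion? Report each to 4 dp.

v = -0.2500, ω = 0.0000

Δθ = 1.047198 − 1.047198 = 0.000000
ω = Δθ/dt = 0.000000/1.0 = 0.0000
ω = 0 → v = (Δx·cos θ + Δy·sin θ)/dt = -0.2500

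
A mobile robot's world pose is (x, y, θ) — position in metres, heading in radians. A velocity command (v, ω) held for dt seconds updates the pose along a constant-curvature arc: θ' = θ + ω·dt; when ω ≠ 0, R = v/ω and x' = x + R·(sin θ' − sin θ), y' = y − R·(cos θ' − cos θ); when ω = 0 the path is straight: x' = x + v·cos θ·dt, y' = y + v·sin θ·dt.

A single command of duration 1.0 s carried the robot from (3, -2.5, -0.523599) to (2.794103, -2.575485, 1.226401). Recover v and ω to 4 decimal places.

Δθ = 1.226401 − -0.523599 = 1.750000
ω = Δθ/dt = 1.750000/1.0 = 1.7500
R = Δx/(sin θ' − sin θ) = -0.1429
v = R·ω = -0.1429·1.7500 = -0.2500

v = -0.2500, ω = 1.7500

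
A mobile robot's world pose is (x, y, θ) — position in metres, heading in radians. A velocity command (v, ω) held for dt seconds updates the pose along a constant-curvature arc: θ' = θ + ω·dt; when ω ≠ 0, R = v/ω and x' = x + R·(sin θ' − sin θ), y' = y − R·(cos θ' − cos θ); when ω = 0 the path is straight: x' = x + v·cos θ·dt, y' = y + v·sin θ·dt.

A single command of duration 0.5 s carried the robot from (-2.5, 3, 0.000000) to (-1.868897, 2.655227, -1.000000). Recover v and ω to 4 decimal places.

Δθ = -1.000000 − 0.000000 = -1.000000
ω = Δθ/dt = -1.000000/0.5 = -2.0000
R = Δx/(sin θ' − sin θ) = -0.7500
v = R·ω = -0.7500·-2.0000 = 1.5000

v = 1.5000, ω = -2.0000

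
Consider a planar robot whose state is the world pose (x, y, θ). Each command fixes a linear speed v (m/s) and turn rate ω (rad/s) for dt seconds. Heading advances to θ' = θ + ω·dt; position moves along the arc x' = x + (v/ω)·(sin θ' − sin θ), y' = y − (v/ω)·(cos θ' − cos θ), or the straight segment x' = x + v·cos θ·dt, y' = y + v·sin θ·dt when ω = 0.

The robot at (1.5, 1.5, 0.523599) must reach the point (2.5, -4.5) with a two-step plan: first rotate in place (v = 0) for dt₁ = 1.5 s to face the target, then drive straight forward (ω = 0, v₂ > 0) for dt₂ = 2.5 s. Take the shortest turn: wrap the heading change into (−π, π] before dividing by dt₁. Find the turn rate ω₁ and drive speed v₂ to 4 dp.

ω₁ = -1.2862, v₂ = 2.4331

heading to target = atan2(-4.5−1.5, 2.5−1.5) = -1.4056
Δθ = wrap(-1.4056 − 0.5236) = -1.9292; ω₁ = Δθ/dt₁ = -1.2862
distance = √((2.5−1.5)² + (-4.5−1.5)²) = 6.0828; v₂ = distance/dt₂ = 2.4331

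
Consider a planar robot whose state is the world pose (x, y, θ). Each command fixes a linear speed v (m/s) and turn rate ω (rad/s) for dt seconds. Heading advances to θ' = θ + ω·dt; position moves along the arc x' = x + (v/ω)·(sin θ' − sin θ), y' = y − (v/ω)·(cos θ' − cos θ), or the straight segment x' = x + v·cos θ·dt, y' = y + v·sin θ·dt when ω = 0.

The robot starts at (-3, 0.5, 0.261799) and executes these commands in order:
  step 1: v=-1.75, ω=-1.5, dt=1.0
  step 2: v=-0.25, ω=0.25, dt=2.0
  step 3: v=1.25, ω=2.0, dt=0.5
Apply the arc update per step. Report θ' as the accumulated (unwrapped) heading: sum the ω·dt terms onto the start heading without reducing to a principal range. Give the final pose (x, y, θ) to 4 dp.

(-4.0946, 1.5178, 0.2618)

step 1: θ'=-1.2382 (R=1.1667) → pose (-4.4047, 1.2460, -1.2382)
step 2: θ'=-0.7382 (R=-1.0000) → pose (-4.6769, 1.6592, -0.7382)
step 3: θ'=0.2618 (R=0.6250) → pose (-4.0946, 1.5178, 0.2618)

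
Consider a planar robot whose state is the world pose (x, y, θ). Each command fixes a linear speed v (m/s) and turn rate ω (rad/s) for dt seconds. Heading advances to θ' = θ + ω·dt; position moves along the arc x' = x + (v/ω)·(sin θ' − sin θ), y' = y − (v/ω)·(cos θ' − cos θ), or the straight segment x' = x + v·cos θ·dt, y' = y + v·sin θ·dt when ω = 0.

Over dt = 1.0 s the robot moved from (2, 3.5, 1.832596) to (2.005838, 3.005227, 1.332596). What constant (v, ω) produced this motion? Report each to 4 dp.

Δθ = 1.332596 − 1.832596 = -0.500000
ω = Δθ/dt = -0.500000/1.0 = -0.5000
R = −Δy/(cos θ' − cos θ) = 1.0000
v = R·ω = 1.0000·-0.5000 = -0.5000

v = -0.5000, ω = -0.5000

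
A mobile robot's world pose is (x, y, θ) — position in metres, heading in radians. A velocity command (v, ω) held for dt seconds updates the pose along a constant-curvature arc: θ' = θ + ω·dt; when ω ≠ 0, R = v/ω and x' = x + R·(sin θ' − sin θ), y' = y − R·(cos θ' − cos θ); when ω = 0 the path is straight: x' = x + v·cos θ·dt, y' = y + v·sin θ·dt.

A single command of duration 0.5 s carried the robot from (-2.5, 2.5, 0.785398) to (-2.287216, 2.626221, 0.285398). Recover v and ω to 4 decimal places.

v = 0.5000, ω = -1.0000

Δθ = 0.285398 − 0.785398 = -0.500000
ω = Δθ/dt = -0.500000/0.5 = -1.0000
R = Δx/(sin θ' − sin θ) = -0.5000
v = R·ω = -0.5000·-1.0000 = 0.5000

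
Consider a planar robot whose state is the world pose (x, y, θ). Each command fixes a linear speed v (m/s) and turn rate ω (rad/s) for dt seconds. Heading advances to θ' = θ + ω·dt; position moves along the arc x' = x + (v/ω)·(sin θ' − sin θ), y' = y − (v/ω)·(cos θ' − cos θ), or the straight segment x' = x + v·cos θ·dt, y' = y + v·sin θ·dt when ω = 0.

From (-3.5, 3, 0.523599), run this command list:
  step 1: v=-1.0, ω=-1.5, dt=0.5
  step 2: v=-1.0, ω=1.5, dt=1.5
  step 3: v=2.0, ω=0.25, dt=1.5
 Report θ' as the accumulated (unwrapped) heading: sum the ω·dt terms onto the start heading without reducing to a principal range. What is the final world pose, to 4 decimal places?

(-6.5139, 4.3781, 2.3986)

step 1: θ'=-0.2264 (R=0.6667) → pose (-3.9830, 2.9277, -0.2264)
step 2: θ'=2.0236 (R=-0.6667) → pose (-4.7321, 1.9864, 2.0236)
step 3: θ'=2.3986 (R=8.0000) → pose (-6.5139, 4.3781, 2.3986)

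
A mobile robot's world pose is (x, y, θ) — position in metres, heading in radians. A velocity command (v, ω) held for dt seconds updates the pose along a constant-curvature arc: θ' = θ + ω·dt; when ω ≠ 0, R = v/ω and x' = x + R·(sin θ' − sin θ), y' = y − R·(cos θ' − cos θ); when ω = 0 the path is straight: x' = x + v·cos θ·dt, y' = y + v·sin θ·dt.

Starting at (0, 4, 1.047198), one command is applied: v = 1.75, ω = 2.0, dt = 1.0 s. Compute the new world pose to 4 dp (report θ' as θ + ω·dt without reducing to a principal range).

θ' = 1.0472 + 2.0·1.0 = 3.0472
R = v/ω = 1.75/2.0 = 0.8750
x' = 0 + 0.8750·(sin 3.0472 − sin 1.0472) = -0.6753
y' = 4 − 0.8750·(cos 3.0472 − cos 1.0472) = 5.3086

(-0.6753, 5.3086, 3.0472)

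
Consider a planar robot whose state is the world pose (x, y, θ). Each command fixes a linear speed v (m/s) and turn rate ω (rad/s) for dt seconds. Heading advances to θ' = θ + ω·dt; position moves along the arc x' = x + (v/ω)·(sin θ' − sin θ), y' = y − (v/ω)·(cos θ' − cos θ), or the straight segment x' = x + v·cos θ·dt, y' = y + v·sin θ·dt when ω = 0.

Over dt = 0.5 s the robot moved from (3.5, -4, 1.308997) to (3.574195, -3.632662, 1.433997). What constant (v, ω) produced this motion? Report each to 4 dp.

Δθ = 1.433997 − 1.308997 = 0.125000
ω = Δθ/dt = 0.125000/0.5 = 0.2500
R = −Δy/(cos θ' − cos θ) = 3.0000
v = R·ω = 3.0000·0.2500 = 0.7500

v = 0.7500, ω = 0.2500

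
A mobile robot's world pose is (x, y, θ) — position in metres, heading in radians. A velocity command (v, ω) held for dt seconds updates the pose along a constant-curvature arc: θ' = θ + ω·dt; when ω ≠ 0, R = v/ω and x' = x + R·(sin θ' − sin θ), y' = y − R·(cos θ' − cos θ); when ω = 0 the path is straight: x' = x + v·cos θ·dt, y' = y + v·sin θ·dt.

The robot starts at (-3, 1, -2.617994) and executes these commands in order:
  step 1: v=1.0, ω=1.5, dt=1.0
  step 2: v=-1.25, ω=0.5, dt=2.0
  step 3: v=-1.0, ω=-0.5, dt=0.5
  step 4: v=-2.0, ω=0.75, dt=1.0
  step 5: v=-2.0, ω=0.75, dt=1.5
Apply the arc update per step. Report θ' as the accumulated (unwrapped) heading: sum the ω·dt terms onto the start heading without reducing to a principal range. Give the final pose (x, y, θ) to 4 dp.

step 1: θ'=-1.1180 (R=0.6667) → pose (-3.2661, 0.1310, -1.1180)
step 2: θ'=-0.1180 (R=-2.5000) → pose (-5.2199, 1.5199, -0.1180)
step 3: θ'=-0.3680 (R=2.0000) → pose (-5.7040, 1.6399, -0.3680)
step 4: θ'=0.3820 (R=-2.6667) → pose (-7.6574, 1.6262, 0.3820)
step 5: θ'=1.5070 (R=-2.6667) → pose (-9.3245, -0.6783, 1.5070)

(-9.3245, -0.6783, 1.5070)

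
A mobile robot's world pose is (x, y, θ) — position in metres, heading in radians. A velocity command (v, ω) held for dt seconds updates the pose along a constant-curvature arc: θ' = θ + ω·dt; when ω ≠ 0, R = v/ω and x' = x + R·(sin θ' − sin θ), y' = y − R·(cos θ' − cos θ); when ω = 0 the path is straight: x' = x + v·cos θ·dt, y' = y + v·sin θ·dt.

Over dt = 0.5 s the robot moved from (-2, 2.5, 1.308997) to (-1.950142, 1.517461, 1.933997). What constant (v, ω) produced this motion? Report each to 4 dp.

Δθ = 1.933997 − 1.308997 = 0.625000
ω = Δθ/dt = 0.625000/0.5 = 1.2500
R = −Δy/(cos θ' − cos θ) = -1.6000
v = R·ω = -1.6000·1.2500 = -2.0000

v = -2.0000, ω = 1.2500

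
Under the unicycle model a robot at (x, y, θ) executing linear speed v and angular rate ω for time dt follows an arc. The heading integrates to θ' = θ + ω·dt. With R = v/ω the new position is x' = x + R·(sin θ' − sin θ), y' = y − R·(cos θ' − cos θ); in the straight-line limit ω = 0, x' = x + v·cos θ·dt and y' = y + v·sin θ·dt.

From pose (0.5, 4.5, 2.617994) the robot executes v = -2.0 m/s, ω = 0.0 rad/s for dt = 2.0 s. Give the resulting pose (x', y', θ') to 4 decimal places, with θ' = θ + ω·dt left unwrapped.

θ' = 2.6180 + 0.0·2.0 = 2.6180
ω = 0 → straight: x' = 0.5 + -2.0·cos(2.6180)·2.0 = 3.9641
y' = 4.5 + -2.0·sin(2.6180)·2.0 = 2.5000

(3.9641, 2.5000, 2.6180)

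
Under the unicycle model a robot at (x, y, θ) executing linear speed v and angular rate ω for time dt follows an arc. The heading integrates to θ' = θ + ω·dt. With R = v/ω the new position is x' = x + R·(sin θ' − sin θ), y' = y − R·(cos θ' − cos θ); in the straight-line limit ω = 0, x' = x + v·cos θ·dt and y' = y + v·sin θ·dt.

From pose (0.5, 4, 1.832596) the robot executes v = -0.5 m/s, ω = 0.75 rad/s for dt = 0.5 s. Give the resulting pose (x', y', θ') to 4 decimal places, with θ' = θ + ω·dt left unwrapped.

θ' = 1.8326 + 0.75·0.5 = 2.2076
R = v/ω = -0.5/0.75 = -0.6667
x' = 0.5 + -0.6667·(sin 2.2076 − sin 1.8326) = 0.6079
y' = 4 − -0.6667·(cos 2.2076 − cos 1.8326) = 3.7761

(0.6079, 3.7761, 2.2076)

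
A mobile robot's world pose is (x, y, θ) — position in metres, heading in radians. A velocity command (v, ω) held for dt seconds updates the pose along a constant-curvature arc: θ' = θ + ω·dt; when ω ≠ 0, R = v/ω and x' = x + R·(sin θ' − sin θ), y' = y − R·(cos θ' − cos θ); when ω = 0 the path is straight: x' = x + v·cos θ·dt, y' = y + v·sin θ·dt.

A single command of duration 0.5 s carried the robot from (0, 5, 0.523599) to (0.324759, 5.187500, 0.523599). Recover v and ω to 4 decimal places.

v = 0.7500, ω = 0.0000

Δθ = 0.523599 − 0.523599 = 0.000000
ω = Δθ/dt = 0.000000/0.5 = 0.0000
ω = 0 → v = (Δx·cos θ + Δy·sin θ)/dt = 0.7500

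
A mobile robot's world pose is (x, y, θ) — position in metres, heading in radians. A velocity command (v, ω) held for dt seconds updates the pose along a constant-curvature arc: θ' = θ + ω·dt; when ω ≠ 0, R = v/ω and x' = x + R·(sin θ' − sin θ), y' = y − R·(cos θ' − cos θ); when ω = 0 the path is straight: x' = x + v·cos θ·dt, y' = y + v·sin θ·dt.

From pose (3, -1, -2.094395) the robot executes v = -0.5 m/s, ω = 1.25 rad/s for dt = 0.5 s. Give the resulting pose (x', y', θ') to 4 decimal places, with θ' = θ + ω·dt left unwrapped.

(3.0515, -0.7595, -1.4694)

θ' = -2.0944 + 1.25·0.5 = -1.4694
R = v/ω = -0.5/1.25 = -0.4000
x' = 3 + -0.4000·(sin -1.4694 − sin -2.0944) = 3.0515
y' = -1 − -0.4000·(cos -1.4694 − cos -2.0944) = -0.7595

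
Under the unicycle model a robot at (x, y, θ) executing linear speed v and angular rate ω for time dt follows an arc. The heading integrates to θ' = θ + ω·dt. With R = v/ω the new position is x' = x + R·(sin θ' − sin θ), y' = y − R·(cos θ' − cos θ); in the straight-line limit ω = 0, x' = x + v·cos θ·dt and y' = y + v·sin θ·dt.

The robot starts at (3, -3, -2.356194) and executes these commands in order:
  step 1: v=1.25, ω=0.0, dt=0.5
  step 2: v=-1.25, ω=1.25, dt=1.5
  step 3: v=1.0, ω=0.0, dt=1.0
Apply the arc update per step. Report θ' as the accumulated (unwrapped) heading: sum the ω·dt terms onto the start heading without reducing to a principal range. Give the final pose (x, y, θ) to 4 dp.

step 1: θ'=-2.3562 (straight) → pose (2.5581, -3.4419, -2.3562)
step 2: θ'=-0.4812 (R=-1.0000) → pose (2.3138, -1.8484, -0.4812)
step 3: θ'=-0.4812 (straight) → pose (3.2002, -2.3112, -0.4812)

(3.2002, -2.3112, -0.4812)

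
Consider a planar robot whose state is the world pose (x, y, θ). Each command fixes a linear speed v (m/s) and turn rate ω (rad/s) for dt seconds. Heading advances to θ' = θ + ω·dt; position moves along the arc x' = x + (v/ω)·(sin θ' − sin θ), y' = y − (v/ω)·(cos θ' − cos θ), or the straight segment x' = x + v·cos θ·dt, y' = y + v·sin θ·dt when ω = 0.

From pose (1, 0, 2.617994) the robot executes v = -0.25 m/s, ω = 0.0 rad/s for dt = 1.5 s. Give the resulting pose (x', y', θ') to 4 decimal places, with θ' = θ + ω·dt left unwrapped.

(1.3248, -0.1875, 2.6180)

θ' = 2.6180 + 0.0·1.5 = 2.6180
ω = 0 → straight: x' = 1 + -0.25·cos(2.6180)·1.5 = 1.3248
y' = 0 + -0.25·sin(2.6180)·1.5 = -0.1875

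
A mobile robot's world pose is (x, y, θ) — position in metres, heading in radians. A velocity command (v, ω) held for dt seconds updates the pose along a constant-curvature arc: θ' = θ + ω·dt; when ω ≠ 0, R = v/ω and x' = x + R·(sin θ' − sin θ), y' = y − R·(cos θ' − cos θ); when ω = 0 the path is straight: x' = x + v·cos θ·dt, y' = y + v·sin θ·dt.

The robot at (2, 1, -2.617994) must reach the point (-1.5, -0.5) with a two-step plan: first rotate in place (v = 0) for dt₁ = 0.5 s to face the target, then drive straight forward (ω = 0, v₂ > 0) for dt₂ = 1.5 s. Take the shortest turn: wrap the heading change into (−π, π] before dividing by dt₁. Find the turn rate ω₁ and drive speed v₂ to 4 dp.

heading to target = atan2(-0.5−1, -1.5−2) = -2.7367
Δθ = wrap(-2.7367 − -2.6180) = -0.1187; ω₁ = Δθ/dt₁ = -0.2374
distance = √((-1.5−2)² + (-0.5−1)²) = 3.8079; v₂ = distance/dt₂ = 2.5386

ω₁ = -0.2374, v₂ = 2.5386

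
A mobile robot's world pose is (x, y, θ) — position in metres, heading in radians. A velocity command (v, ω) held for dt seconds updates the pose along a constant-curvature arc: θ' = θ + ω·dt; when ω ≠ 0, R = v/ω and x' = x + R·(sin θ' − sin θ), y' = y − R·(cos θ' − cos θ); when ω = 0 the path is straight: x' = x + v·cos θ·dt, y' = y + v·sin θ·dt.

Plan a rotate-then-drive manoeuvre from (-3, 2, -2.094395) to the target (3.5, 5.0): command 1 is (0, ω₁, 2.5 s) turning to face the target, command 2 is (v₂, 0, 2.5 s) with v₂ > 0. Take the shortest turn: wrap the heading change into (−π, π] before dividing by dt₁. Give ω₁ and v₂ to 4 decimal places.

heading to target = atan2(5−2, 3.5−-3) = 0.4324
Δθ = wrap(0.4324 − -2.0944) = 2.5268; ω₁ = Δθ/dt₁ = 1.0107
distance = √((3.5−-3)² + (5−2)²) = 7.1589; v₂ = distance/dt₂ = 2.8636

ω₁ = 1.0107, v₂ = 2.8636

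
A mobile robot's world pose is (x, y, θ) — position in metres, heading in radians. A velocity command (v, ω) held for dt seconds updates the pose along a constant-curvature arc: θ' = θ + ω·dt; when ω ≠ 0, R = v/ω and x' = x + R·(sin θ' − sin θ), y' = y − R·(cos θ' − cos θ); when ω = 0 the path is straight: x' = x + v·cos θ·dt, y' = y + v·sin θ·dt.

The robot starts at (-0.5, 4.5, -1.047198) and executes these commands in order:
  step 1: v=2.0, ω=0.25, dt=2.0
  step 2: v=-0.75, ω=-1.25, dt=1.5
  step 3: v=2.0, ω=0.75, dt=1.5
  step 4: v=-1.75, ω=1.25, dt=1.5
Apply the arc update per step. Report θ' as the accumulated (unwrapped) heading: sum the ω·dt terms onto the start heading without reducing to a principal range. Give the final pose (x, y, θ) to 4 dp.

(-0.7403, 0.6999, 0.5778)

step 1: θ'=-0.5472 (R=8.0000) → pose (2.2658, 1.6681, -0.5472)
step 2: θ'=-2.4222 (R=0.6000) → pose (2.1827, 2.6318, -2.4222)
step 3: θ'=-1.2972 (R=2.6667) → pose (1.3723, -0.0946, -1.2972)
step 4: θ'=0.5778 (R=-1.4000) → pose (-0.7403, 0.6999, 0.5778)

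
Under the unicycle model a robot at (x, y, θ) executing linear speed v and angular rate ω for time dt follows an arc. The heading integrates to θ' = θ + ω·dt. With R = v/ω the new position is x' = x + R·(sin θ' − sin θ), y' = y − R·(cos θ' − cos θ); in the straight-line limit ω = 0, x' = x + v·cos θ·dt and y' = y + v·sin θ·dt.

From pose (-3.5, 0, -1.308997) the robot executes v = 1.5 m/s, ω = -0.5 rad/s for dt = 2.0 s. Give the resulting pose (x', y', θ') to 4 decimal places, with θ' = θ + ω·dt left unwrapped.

θ' = -1.3090 + -0.5·2.0 = -2.3090
R = v/ω = 1.5/-0.5 = -3.0000
x' = -3.5 + -3.0000·(sin -2.3090 − sin -1.3090) = -4.1787
y' = 0 − -3.0000·(cos -2.3090 − cos -1.3090) = -2.7953

(-4.1787, -2.7953, -2.3090)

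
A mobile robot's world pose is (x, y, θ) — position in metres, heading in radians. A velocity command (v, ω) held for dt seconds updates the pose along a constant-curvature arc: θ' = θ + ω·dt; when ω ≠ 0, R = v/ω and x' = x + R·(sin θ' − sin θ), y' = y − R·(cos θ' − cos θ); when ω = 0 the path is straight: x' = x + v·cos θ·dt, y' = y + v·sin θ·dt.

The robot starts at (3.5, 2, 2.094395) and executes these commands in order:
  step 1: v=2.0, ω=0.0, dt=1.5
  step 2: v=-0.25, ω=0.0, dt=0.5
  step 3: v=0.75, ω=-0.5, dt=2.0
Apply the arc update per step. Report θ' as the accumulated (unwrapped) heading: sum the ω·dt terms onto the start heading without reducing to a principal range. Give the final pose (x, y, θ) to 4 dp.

(2.0286, 5.9277, 1.0944)

step 1: θ'=2.0944 (straight) → pose (2.0000, 4.5981, 2.0944)
step 2: θ'=2.0944 (straight) → pose (2.0625, 4.4898, 2.0944)
step 3: θ'=1.0944 (R=-1.5000) → pose (2.0286, 5.9277, 1.0944)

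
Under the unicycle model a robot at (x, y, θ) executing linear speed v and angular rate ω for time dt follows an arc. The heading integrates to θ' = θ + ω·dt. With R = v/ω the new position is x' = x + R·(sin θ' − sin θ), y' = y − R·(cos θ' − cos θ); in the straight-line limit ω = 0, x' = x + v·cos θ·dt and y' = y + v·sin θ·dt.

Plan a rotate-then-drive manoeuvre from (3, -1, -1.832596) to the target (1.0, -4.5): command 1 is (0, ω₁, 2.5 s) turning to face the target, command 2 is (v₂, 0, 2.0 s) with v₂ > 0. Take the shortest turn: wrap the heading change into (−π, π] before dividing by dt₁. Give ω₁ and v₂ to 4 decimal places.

heading to target = atan2(-4.5−-1, 1−3) = -2.0899
Δθ = wrap(-2.0899 − -1.8326) = -0.2573; ω₁ = Δθ/dt₁ = -0.1029
distance = √((1−3)² + (-4.5−-1)²) = 4.0311; v₂ = distance/dt₂ = 2.0156

ω₁ = -0.1029, v₂ = 2.0156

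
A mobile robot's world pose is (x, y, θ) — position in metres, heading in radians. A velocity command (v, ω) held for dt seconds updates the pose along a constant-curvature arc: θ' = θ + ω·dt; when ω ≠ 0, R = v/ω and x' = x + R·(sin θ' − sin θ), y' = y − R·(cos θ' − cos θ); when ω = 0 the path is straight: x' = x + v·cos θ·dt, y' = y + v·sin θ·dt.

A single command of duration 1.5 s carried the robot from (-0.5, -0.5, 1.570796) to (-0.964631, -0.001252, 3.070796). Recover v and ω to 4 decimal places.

v = 0.5000, ω = 1.0000

Δθ = 3.070796 − 1.570796 = 1.500000
ω = Δθ/dt = 1.500000/1.5 = 1.0000
R = −Δy/(cos θ' − cos θ) = 0.5000
v = R·ω = 0.5000·1.0000 = 0.5000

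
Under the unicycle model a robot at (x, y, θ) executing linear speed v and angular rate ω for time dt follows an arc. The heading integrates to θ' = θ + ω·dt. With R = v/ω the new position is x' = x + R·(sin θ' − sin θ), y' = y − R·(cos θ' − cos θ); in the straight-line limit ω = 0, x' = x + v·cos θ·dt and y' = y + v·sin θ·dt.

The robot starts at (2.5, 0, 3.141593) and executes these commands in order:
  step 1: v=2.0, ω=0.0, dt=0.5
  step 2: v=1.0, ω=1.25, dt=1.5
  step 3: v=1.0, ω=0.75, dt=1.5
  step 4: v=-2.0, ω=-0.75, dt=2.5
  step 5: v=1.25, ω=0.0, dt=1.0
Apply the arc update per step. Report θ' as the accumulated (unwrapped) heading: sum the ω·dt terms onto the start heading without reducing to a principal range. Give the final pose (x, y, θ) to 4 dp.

step 1: θ'=3.1416 (straight) → pose (1.5000, 0.0000, 3.1416)
step 2: θ'=5.0166 (R=0.8000) → pose (0.7367, -1.0396, 5.0166)
step 3: θ'=6.1416 (R=1.3333) → pose (1.8207, -1.9602, 6.1416)
step 4: θ'=4.2666 (R=2.6667) → pose (-0.2090, 1.8295, 4.2666)
step 5: θ'=4.2666 (straight) → pose (-0.7480, 0.7017, 4.2666)

(-0.7480, 0.7017, 4.2666)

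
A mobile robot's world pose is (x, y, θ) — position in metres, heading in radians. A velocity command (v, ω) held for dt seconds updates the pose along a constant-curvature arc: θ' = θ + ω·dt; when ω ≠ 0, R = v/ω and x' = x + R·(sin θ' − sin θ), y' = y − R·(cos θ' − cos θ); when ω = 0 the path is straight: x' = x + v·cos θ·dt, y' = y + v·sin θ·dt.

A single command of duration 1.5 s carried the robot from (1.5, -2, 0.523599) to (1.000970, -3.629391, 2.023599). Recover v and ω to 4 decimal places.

Δθ = 2.023599 − 0.523599 = 1.500000
ω = Δθ/dt = 1.500000/1.5 = 1.0000
R = −Δy/(cos θ' − cos θ) = -1.2500
v = R·ω = -1.2500·1.0000 = -1.2500

v = -1.2500, ω = 1.0000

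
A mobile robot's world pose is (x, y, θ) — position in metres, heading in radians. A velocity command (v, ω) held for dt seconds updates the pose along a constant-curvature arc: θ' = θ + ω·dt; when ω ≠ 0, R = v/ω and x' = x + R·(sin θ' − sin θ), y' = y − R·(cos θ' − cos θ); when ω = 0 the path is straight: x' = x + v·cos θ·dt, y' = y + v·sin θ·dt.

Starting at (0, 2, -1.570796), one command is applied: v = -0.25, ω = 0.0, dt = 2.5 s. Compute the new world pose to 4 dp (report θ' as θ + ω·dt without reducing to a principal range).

(0.0000, 2.6250, -1.5708)

θ' = -1.5708 + 0.0·2.5 = -1.5708
ω = 0 → straight: x' = 0 + -0.25·cos(-1.5708)·2.5 = 0.0000
y' = 2 + -0.25·sin(-1.5708)·2.5 = 2.6250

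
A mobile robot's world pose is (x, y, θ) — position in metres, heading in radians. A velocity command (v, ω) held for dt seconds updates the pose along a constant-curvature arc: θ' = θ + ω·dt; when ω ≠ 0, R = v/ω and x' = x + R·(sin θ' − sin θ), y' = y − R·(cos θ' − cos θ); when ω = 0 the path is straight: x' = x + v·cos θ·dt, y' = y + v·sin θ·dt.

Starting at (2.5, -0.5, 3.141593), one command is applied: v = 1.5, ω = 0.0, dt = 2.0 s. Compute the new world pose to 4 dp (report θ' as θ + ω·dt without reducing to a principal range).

θ' = 3.1416 + 0.0·2.0 = 3.1416
ω = 0 → straight: x' = 2.5 + 1.5·cos(3.1416)·2.0 = -0.5000
y' = -0.5 + 1.5·sin(3.1416)·2.0 = -0.5000

(-0.5000, -0.5000, 3.1416)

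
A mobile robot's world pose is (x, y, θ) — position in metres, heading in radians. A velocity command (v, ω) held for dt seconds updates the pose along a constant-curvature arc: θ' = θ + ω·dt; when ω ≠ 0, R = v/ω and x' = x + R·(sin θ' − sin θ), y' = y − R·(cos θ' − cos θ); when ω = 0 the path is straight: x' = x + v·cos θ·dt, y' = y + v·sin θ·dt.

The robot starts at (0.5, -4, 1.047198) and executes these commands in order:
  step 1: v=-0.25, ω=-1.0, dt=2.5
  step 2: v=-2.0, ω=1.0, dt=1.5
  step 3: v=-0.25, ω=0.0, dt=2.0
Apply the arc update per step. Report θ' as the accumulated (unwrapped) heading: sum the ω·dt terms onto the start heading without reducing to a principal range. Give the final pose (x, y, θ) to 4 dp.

(-2.5447, -2.1657, 0.0472)

step 1: θ'=-1.4528 (R=0.2500) → pose (0.0352, -3.9044, -1.4528)
step 2: θ'=0.0472 (R=-2.0000) → pose (-2.0452, -2.1421, 0.0472)
step 3: θ'=0.0472 (straight) → pose (-2.5447, -2.1657, 0.0472)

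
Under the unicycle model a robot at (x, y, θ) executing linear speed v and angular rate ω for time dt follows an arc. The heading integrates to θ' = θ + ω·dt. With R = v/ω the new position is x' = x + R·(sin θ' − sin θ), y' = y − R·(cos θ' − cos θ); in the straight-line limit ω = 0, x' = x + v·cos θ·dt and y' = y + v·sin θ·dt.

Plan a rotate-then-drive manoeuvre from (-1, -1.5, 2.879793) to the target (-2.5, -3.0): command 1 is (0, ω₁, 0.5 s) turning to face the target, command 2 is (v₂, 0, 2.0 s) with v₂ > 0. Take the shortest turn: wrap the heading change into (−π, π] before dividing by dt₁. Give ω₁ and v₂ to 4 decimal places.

ω₁ = 2.0944, v₂ = 1.0607

heading to target = atan2(-3−-1.5, -2.5−-1) = -2.3562
Δθ = wrap(-2.3562 − 2.8798) = 1.0472; ω₁ = Δθ/dt₁ = 2.0944
distance = √((-2.5−-1)² + (-3−-1.5)²) = 2.1213; v₂ = distance/dt₂ = 1.0607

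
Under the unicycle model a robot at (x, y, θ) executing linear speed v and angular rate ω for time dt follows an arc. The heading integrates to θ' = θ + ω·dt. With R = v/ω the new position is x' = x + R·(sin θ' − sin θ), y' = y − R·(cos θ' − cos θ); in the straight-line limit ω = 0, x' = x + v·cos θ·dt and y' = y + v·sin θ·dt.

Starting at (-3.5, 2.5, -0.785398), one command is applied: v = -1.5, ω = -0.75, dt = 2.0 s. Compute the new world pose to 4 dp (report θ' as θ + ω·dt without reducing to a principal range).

(-3.5965, 5.2248, -2.2854)

θ' = -0.7854 + -0.75·2.0 = -2.2854
R = v/ω = -1.5/-0.75 = 2.0000
x' = -3.5 + 2.0000·(sin -2.2854 − sin -0.7854) = -3.5965
y' = 2.5 − 2.0000·(cos -2.2854 − cos -0.7854) = 5.2248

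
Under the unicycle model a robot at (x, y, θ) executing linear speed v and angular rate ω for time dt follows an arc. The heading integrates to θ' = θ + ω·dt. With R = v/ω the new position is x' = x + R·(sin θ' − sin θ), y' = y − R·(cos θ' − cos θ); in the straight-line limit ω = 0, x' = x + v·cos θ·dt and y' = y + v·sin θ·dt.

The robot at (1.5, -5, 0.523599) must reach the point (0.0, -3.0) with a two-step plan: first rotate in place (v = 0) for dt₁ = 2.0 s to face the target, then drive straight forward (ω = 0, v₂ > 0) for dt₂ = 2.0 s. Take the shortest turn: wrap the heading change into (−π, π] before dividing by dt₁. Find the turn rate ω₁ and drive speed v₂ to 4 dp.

ω₁ = 0.8453, v₂ = 1.2500

heading to target = atan2(-3−-5, 0−1.5) = 2.2143
Δθ = wrap(2.2143 − 0.5236) = 1.6907; ω₁ = Δθ/dt₁ = 0.8453
distance = √((0−1.5)² + (-3−-5)²) = 2.5000; v₂ = distance/dt₂ = 1.2500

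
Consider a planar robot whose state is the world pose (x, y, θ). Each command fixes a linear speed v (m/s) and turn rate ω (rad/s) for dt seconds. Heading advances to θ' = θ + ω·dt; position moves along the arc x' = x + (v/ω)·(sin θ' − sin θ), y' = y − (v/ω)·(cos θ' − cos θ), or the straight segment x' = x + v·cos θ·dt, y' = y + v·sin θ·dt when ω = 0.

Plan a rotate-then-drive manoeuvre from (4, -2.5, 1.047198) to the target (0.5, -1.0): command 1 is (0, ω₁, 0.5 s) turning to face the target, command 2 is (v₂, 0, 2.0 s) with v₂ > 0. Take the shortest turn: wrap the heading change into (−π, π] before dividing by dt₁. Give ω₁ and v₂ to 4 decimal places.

ω₁ = 3.3790, v₂ = 1.9039

heading to target = atan2(-1−-2.5, 0.5−4) = 2.7367
Δθ = wrap(2.7367 − 1.0472) = 1.6895; ω₁ = Δθ/dt₁ = 3.3790
distance = √((0.5−4)² + (-1−-2.5)²) = 3.8079; v₂ = distance/dt₂ = 1.9039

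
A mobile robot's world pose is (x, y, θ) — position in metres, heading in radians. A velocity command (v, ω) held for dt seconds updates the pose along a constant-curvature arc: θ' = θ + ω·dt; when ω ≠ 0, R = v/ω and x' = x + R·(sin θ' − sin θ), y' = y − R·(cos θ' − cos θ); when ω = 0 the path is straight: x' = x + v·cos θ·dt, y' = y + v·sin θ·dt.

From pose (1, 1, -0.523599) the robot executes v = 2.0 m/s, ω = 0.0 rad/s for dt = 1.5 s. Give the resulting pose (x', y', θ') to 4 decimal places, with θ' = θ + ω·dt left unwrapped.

θ' = -0.5236 + 0.0·1.5 = -0.5236
ω = 0 → straight: x' = 1 + 2.0·cos(-0.5236)·1.5 = 3.5981
y' = 1 + 2.0·sin(-0.5236)·1.5 = -0.5000

(3.5981, -0.5000, -0.5236)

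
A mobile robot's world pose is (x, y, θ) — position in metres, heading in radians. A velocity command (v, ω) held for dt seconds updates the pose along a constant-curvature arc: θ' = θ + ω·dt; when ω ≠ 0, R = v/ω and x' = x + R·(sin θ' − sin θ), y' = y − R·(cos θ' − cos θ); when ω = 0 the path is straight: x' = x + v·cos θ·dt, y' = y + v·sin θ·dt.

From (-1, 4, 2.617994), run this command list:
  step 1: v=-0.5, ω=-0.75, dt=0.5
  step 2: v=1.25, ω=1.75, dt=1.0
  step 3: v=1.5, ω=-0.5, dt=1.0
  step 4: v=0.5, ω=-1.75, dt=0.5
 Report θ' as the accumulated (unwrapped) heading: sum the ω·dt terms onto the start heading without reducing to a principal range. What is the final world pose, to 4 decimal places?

(-3.3731, 3.0446, 2.6180)

step 1: θ'=2.2430 (R=0.6667) → pose (-0.8117, 3.8378, 2.2430)
step 2: θ'=3.9930 (R=0.7143) → pose (-1.9079, 3.8637, 3.9930)
step 3: θ'=3.4930 (R=-3.0000) → pose (-3.1319, 3.0238, 3.4930)
step 4: θ'=2.6180 (R=-0.2857) → pose (-3.3731, 3.0446, 2.6180)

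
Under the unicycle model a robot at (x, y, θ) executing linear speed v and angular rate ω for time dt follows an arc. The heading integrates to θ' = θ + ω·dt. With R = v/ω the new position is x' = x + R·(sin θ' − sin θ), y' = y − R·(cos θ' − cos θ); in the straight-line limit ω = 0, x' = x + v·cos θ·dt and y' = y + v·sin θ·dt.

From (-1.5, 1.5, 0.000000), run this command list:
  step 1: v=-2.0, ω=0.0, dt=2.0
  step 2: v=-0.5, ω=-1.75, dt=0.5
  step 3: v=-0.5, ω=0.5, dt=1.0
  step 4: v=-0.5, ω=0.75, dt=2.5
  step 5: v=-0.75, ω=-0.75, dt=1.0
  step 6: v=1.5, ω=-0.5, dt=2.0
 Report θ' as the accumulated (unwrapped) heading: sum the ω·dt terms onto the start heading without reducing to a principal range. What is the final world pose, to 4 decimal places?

(-4.5585, 1.3696, -0.2500)

step 1: θ'=0.0000 (straight) → pose (-5.5000, 1.5000, 0.0000)
step 2: θ'=-0.8750 (R=0.2857) → pose (-5.7193, 1.6026, -0.8750)
step 3: θ'=-0.3750 (R=-1.0000) → pose (-6.1206, 1.8921, -0.3750)
step 4: θ'=1.5000 (R=-0.6667) → pose (-7.0297, 1.3189, 1.5000)
step 5: θ'=0.7500 (R=1.0000) → pose (-7.3456, 0.6580, 0.7500)
step 6: θ'=-0.2500 (R=-3.0000) → pose (-4.5585, 1.3696, -0.2500)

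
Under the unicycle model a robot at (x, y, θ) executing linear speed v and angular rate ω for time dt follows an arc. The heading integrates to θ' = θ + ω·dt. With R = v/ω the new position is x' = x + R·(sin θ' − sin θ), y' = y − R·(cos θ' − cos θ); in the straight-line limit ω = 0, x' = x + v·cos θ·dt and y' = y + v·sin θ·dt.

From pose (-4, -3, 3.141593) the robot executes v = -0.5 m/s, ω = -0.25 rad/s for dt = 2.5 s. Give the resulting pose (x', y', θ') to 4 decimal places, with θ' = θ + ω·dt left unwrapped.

θ' = 3.1416 + -0.25·2.5 = 2.5166
R = v/ω = -0.5/-0.25 = 2.0000
x' = -4 + 2.0000·(sin 2.5166 − sin 3.1416) = -2.8298
y' = -3 − 2.0000·(cos 2.5166 − cos 3.1416) = -3.3781

(-2.8298, -3.3781, 2.5166)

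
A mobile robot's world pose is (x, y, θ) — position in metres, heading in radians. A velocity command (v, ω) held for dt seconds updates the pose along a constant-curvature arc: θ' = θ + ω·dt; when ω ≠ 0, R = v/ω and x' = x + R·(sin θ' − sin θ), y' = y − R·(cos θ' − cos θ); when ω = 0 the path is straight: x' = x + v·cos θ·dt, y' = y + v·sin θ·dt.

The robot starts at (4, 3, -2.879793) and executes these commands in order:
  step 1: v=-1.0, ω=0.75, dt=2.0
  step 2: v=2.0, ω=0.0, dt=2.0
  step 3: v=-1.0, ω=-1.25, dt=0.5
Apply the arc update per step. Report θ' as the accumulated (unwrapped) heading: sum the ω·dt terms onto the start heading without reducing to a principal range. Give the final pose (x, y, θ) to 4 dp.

step 1: θ'=-1.3798 (R=-1.3333) → pose (4.9640, 4.5410, -1.3798)
step 2: θ'=-1.3798 (straight) → pose (5.7234, 0.6138, -1.3798)
step 3: θ'=-2.0048 (R=0.8000) → pose (5.7830, 1.1020, -2.0048)

(5.7830, 1.1020, -2.0048)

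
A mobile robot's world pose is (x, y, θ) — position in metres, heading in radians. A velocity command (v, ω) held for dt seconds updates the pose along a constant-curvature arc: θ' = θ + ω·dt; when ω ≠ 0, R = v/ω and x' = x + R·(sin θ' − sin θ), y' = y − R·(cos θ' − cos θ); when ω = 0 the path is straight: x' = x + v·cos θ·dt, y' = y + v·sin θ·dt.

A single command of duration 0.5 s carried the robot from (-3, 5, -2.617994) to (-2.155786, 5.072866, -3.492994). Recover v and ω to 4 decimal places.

v = -1.7500, ω = -1.7500

Δθ = -3.492994 − -2.617994 = -0.875000
ω = Δθ/dt = -0.875000/0.5 = -1.7500
R = Δx/(sin θ' − sin θ) = 1.0000
v = R·ω = 1.0000·-1.7500 = -1.7500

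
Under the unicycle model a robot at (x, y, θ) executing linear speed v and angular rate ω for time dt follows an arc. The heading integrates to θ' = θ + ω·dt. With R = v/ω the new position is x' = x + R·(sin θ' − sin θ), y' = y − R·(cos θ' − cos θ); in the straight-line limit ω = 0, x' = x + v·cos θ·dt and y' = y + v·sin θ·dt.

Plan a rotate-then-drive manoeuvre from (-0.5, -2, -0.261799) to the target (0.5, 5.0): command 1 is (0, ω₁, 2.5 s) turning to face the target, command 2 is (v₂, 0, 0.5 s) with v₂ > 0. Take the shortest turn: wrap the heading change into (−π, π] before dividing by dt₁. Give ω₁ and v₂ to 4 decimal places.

heading to target = atan2(5−-2, 0.5−-0.5) = 1.4289
Δθ = wrap(1.4289 − -0.2618) = 1.6907; ω₁ = Δθ/dt₁ = 0.6763
distance = √((0.5−-0.5)² + (5−-2)²) = 7.0711; v₂ = distance/dt₂ = 14.1421

ω₁ = 0.6763, v₂ = 14.1421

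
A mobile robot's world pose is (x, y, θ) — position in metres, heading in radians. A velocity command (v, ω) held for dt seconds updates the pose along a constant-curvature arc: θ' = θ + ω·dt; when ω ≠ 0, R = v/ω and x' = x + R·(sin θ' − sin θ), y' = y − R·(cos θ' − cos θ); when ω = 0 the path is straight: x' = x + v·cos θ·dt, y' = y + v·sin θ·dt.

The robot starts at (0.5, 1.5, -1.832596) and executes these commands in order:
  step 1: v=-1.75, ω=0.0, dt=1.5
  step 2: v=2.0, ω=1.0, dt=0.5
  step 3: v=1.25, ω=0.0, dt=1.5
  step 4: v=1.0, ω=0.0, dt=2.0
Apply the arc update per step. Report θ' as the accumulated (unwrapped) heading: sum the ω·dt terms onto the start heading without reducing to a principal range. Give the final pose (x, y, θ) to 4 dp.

step 1: θ'=-1.8326 (straight) → pose (1.1794, 4.0356, -1.8326)
step 2: θ'=-1.3326 (R=2.0000) → pose (1.1677, 3.0460, -1.3326)
step 3: θ'=-1.3326 (straight) → pose (1.6101, 1.2240, -1.3326)
step 4: θ'=-1.3326 (straight) → pose (2.0820, -0.7196, -1.3326)

(2.0820, -0.7196, -1.3326)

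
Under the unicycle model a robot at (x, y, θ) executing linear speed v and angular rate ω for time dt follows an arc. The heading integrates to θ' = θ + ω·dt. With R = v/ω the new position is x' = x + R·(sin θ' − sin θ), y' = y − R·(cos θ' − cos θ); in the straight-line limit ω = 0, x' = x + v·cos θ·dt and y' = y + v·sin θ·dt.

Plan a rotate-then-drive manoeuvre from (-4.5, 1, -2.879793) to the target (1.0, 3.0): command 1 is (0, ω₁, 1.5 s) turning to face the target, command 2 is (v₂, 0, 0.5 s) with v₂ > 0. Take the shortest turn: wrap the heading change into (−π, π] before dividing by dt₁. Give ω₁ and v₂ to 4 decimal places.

heading to target = atan2(3−1, 1−-4.5) = 0.3488
Δθ = wrap(0.3488 − -2.8798) = -3.0546; ω₁ = Δθ/dt₁ = -2.0364
distance = √((1−-4.5)² + (3−1)²) = 5.8523; v₂ = distance/dt₂ = 11.7047

ω₁ = -2.0364, v₂ = 11.7047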